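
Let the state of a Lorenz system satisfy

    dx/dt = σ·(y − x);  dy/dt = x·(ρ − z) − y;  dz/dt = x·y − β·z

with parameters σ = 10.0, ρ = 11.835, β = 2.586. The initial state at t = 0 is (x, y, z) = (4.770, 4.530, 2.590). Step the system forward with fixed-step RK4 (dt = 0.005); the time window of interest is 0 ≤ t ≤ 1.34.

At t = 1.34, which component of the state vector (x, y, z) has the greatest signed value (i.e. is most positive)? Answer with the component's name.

largest component: z

t=0.000: state=(4.770, 4.530, 2.590)
step 1 (dt=0.005): k1=(-2.400, 39.569, 14.910), k2=(-1.351, 39.237, 15.258), k3=(-1.385, 39.258, 15.264), k4=(-0.368, 38.945, 15.617); state += dt/6·(k1+2k2+2k3+k4)
t=0.005: state=(4.763, 4.726, 2.666)
t=0.010: state=(4.766, 4.920, 2.746)
t=0.015: state=(4.778, 5.110, 2.830)
continuing one RK4 step at a time; state shown every 10 steps (Δt=0.05):
t=0.050: state=(5.079, 6.395, 3.532)
t=0.100: state=(5.969, 8.119, 4.990)
t=0.150: state=(7.139, 9.574, 7.127)
t=0.200: state=(8.294, 10.356, 9.917)
t=0.250: state=(9.073, 10.007, 12.929)
t=0.300: state=(9.141, 8.442, 15.361)
t=0.350: state=(8.398, 6.210, 16.535)
t=0.400: state=(7.076, 4.117, 16.396)
t=0.450: state=(5.575, 2.646, 15.394)
t=0.500: state=(4.229, 1.823, 14.029)
t=0.550: state=(3.194, 1.464, 12.606)
t=0.600: state=(2.488, 1.377, 11.262)
t=0.650: state=(2.061, 1.440, 10.044)
t=0.700: state=(1.846, 1.590, 8.962)
t=0.750: state=(1.790, 1.809, 8.019)
t=0.800: state=(1.856, 2.095, 7.212)
t=0.850: state=(2.025, 2.462, 6.544)
t=0.900: state=(2.293, 2.927, 6.023)
t=0.950: state=(2.662, 3.508, 5.666)
t=1.000: state=(3.143, 4.222, 5.505)
t=1.050: state=(3.744, 5.074, 5.589)
t=1.100: state=(4.470, 6.040, 5.984)
t=1.150: state=(5.304, 7.051, 6.765)
t=1.200: state=(6.192, 7.963, 7.982)
t=1.250: state=(7.030, 8.560, 9.598)
t=1.300: state=(7.664, 8.613, 11.424)
t=1.340: state=(7.913, 8.182, 12.803)
compare at T: x=7.913, y=8.182, z=12.803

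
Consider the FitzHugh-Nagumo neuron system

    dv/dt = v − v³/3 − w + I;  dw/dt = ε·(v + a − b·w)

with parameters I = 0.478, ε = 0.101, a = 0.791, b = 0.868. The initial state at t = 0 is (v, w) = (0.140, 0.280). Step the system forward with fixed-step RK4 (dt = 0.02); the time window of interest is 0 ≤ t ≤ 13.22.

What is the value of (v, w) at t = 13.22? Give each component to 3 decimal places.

(v, w) = (-1.958, 0.991)

t=0.000: state=(0.140, 0.280)
step 1 (dt=0.02): k1=(0.337, 0.069), k2=(0.340, 0.070), k3=(0.340, 0.070), k4=(0.342, 0.070); state += dt/6·(k1+2k2+2k3+k4)
t=0.020: state=(0.147, 0.281)
t=0.040: state=(0.154, 0.283)
t=0.060: state=(0.161, 0.284)
continuing one RK4 step at a time; state shown every 25 steps (Δt=0.5):
t=0.500: state=(0.345, 0.319)
t=1.000: state=(0.634, 0.368)
t=1.500: state=(0.985, 0.431)
t=2.000: state=(1.306, 0.509)
t=2.500: state=(1.502, 0.596)
t=3.000: state=(1.576, 0.686)
t=3.500: state=(1.581, 0.774)
t=4.000: state=(1.553, 0.857)
t=4.500: state=(1.510, 0.935)
t=5.000: state=(1.459, 1.008)
t=5.500: state=(1.404, 1.074)
t=6.000: state=(1.345, 1.135)
t=6.500: state=(1.281, 1.190)
t=7.000: state=(1.212, 1.240)
t=7.500: state=(1.137, 1.284)
t=8.000: state=(1.052, 1.322)
t=8.500: state=(0.955, 1.354)
t=9.000: state=(0.838, 1.380)
t=9.500: state=(0.690, 1.397)
t=10.000: state=(0.489, 1.406)
t=10.500: state=(0.193, 1.402)
t=11.000: state=(-0.276, 1.380)
t=11.500: state=(-0.969, 1.330)
t=12.000: state=(-1.627, 1.246)
t=12.500: state=(-1.910, 1.143)
t=13.000: state=(-1.961, 1.037)
t=13.220: state=(-1.958, 0.991)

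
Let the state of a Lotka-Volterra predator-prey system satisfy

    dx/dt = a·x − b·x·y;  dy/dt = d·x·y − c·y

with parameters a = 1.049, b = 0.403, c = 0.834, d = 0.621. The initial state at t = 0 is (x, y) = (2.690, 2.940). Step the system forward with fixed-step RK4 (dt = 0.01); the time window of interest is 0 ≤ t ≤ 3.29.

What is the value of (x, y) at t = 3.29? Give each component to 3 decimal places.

(x, y) = (0.561, 2.096)

t=0.000: state=(2.690, 2.940)
step 1 (dt=0.01): k1=(-0.365, 2.459), k2=(-0.378, 2.466), k3=(-0.378, 2.466), k4=(-0.392, 2.473); state += dt/6·(k1+2k2+2k3+k4)
t=0.010: state=(2.686, 2.965)
t=0.020: state=(2.682, 2.989)
t=0.030: state=(2.678, 3.014)
continuing one RK4 step at a time; state shown every 20 steps (Δt=0.2):
t=0.200: state=(2.565, 3.452)
t=0.400: state=(2.346, 3.967)
t=0.600: state=(2.062, 4.417)
t=0.800: state=(1.757, 4.739)
t=1.000: state=(1.468, 4.899)
t=1.200: state=(1.219, 4.897)
t=1.400: state=(1.018, 4.759)
t=1.600: state=(0.863, 4.525)
t=1.800: state=(0.748, 4.232)
t=2.000: state=(0.664, 3.909)
t=2.200: state=(0.606, 3.579)
t=2.400: state=(0.568, 3.258)
t=2.600: state=(0.545, 2.954)
t=2.800: state=(0.536, 2.673)
t=3.000: state=(0.539, 2.419)
t=3.200: state=(0.552, 2.190)
t=3.290: state=(0.561, 2.096)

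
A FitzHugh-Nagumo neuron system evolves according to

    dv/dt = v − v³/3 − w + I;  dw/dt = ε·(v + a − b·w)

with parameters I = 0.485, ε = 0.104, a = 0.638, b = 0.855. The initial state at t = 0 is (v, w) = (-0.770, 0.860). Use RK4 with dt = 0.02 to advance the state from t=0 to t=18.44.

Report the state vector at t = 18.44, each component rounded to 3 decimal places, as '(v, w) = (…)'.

t=0.000: state=(-0.770, 0.860)
step 1 (dt=0.02): k1=(-0.993, -0.090), k2=(-0.996, -0.091), k3=(-0.996, -0.091), k4=(-0.999, -0.092); state += dt/6·(k1+2k2+2k3+k4)
t=0.020: state=(-0.790, 0.858)
t=0.040: state=(-0.810, 0.856)
t=0.060: state=(-0.830, 0.854)
continuing one RK4 step at a time; state shown every 50 steps (Δt=1):
t=1.000: state=(-1.612, 0.726)
t=2.000: state=(-1.771, 0.556)
t=3.000: state=(-1.722, 0.398)
t=4.000: state=(-1.651, 0.260)
t=5.000: state=(-1.577, 0.141)
t=6.000: state=(-1.502, 0.039)
t=7.000: state=(-1.428, -0.047)
t=8.000: state=(-1.353, -0.118)
t=9.000: state=(-1.277, -0.175)
t=10.000: state=(-1.199, -0.220)
t=11.000: state=(-1.116, -0.253)
t=12.000: state=(-1.027, -0.274)
t=13.000: state=(-0.927, -0.285)
t=14.000: state=(-0.806, -0.284)
t=15.000: state=(-0.643, -0.268)
t=16.000: state=(-0.377, -0.234)
t=17.000: state=(0.177, -0.164)
t=18.000: state=(1.270, -0.016)
t=18.440: state=(1.641, 0.079)

(v, w) = (1.641, 0.079)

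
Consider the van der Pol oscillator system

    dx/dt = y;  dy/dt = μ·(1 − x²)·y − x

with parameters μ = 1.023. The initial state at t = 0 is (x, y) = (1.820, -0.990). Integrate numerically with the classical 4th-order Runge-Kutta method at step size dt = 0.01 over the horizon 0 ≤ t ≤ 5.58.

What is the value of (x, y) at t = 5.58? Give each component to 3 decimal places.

t=0.000: state=(1.820, -0.990)
step 1 (dt=0.01): k1=(-0.990, 0.522), k2=(-0.987, 0.503), k3=(-0.987, 0.503), k4=(-0.985, 0.484); state += dt/6·(k1+2k2+2k3+k4)
t=0.010: state=(1.810, -0.985)
t=0.020: state=(1.800, -0.980)
t=0.030: state=(1.791, -0.976)
continuing one RK4 step at a time; state shown every 20 steps (Δt=0.2):
t=0.200: state=(1.628, -0.947)
t=0.400: state=(1.436, -0.988)
t=0.600: state=(1.229, -1.090)
t=0.800: state=(0.996, -1.255)
t=1.000: state=(0.722, -1.500)
t=1.200: state=(0.389, -1.844)
t=1.400: state=(-0.022, -2.283)
t=1.600: state=(-0.523, -2.693)
t=1.800: state=(-1.074, -2.723)
t=2.000: state=(-1.565, -2.075)
t=2.200: state=(-1.881, -1.087)
t=2.400: state=(-2.015, -0.311)
t=2.600: state=(-2.028, 0.135)
t=2.800: state=(-1.975, 0.373)
t=3.000: state=(-1.886, 0.510)
t=3.200: state=(-1.774, 0.607)
t=3.400: state=(-1.644, 0.693)
t=3.600: state=(-1.496, 0.786)
t=3.800: state=(-1.328, 0.898)
t=4.000: state=(-1.135, 1.042)
t=4.200: state=(-0.908, 1.236)
t=4.400: state=(-0.635, 1.502)
t=4.600: state=(-0.301, 1.861)
t=4.800: state=(0.114, 2.296)
t=5.000: state=(0.613, 2.657)
t=5.200: state=(1.148, 2.590)
t=5.400: state=(1.605, 1.886)
t=5.580: state=(1.867, 1.030)

(x, y) = (1.867, 1.030)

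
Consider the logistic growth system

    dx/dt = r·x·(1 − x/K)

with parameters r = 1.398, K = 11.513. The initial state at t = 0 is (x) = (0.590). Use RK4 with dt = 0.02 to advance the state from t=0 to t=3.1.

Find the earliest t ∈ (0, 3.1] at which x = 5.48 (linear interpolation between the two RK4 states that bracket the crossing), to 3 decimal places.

t=0.000: state=(0.590)
step 1 (dt=0.02): k1=(0.783), k2=(0.792), k3=(0.792), k4=(0.802); state += dt/6·(k1+2k2+2k3+k4)
t=0.020: state=(0.606)
t=0.040: state=(0.622)
t=0.060: state=(0.639)
continuing one RK4 step at a time; state shown every 10 steps (Δt=0.2):
t=0.200: state=(0.768)
t=0.400: state=(0.994)
t=0.600: state=(1.279)
t=0.800: state=(1.633)
t=1.000: state=(2.065)
t=1.200: state=(2.582)
t=1.400: state=(3.185)
t=1.600: state=(3.867)
t=1.800: state=(4.614)
t=2.000: state=(5.404)
next step: t=2.020: state=(5.485) — x has crossed 5.48
linear interpolation between t=2.000 (5.40434) and t=2.020 (5.48458) → t≈2.019

t = 2.019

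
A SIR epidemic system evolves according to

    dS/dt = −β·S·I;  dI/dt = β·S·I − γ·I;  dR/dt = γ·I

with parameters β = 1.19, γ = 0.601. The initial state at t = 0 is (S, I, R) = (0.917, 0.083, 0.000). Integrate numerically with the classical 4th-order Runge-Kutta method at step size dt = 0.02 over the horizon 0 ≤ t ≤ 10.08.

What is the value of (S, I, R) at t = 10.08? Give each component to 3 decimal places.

(S, I, R) = (0.203, 0.036, 0.761)

t=0.000: state=(0.917, 0.083, 0.000)
step 1 (dt=0.02): k1=(-0.091, 0.041, 0.050), k2=(-0.091, 0.041, 0.050), k3=(-0.091, 0.041, 0.050), k4=(-0.091, 0.041, 0.050); state += dt/6·(k1+2k2+2k3+k4)
t=0.020: state=(0.915, 0.084, 0.001)
t=0.040: state=(0.913, 0.085, 0.002)
t=0.060: state=(0.912, 0.085, 0.003)
continuing one RK4 step at a time; state shown every 25 steps (Δt=0.5):
t=0.500: state=(0.867, 0.105, 0.028)
t=1.000: state=(0.809, 0.128, 0.063)
t=1.500: state=(0.745, 0.150, 0.105)
t=2.000: state=(0.678, 0.170, 0.153)
t=2.500: state=(0.610, 0.184, 0.206)
t=3.000: state=(0.545, 0.192, 0.263)
t=3.500: state=(0.486, 0.193, 0.321)
t=4.000: state=(0.433, 0.188, 0.378)
t=4.500: state=(0.389, 0.178, 0.434)
t=5.000: state=(0.351, 0.164, 0.485)
t=5.500: state=(0.320, 0.148, 0.532)
t=6.000: state=(0.294, 0.132, 0.574)
t=6.500: state=(0.273, 0.115, 0.611)
t=7.000: state=(0.256, 0.100, 0.643)
t=7.500: state=(0.243, 0.086, 0.671)
t=8.000: state=(0.231, 0.073, 0.695)
t=8.500: state=(0.222, 0.062, 0.716)
t=9.000: state=(0.215, 0.052, 0.733)
t=9.500: state=(0.209, 0.044, 0.747)
t=10.000: state=(0.204, 0.037, 0.759)
t=10.080: state=(0.203, 0.036, 0.761)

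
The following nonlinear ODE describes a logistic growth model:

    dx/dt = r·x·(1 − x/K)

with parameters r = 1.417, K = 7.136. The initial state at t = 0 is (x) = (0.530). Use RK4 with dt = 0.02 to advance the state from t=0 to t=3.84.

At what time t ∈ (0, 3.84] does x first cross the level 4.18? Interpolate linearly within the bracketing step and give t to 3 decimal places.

t = 2.025

t=0.000: state=(0.530)
step 1 (dt=0.02): k1=(0.695), k2=(0.704), k3=(0.704), k4=(0.712); state += dt/6·(k1+2k2+2k3+k4)
t=0.020: state=(0.544)
t=0.040: state=(0.558)
t=0.060: state=(0.573)
continuing one RK4 step at a time; state shown every 10 steps (Δt=0.2):
t=0.200: state=(0.687)
t=0.400: state=(0.884)
t=0.600: state=(1.128)
t=0.800: state=(1.424)
t=1.000: state=(1.774)
t=1.200: state=(2.178)
t=1.400: state=(2.629)
t=1.600: state=(3.114)
t=1.800: state=(3.617)
t=2.000: state=(4.119)
t=2.020: state=(4.168)
next step: t=2.040: state=(4.217) — x has crossed 4.18
linear interpolation between t=2.020 (4.16789) and t=2.040 (4.21690) → t≈2.025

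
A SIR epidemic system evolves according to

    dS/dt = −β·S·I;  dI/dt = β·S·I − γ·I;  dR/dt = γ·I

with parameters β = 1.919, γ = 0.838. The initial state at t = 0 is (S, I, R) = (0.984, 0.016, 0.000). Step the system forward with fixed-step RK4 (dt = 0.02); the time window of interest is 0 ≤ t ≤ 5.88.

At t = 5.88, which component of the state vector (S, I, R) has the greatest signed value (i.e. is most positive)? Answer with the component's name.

t=0.000: state=(0.984, 0.016, 0.000)
step 1 (dt=0.02): k1=(-0.030, 0.017, 0.013), k2=(-0.031, 0.017, 0.014), k3=(-0.031, 0.017, 0.014), k4=(-0.031, 0.017, 0.014); state += dt/6·(k1+2k2+2k3+k4)
t=0.020: state=(0.983, 0.016, 0.000)
t=0.040: state=(0.983, 0.017, 0.001)
t=0.060: state=(0.982, 0.017, 0.001)
continuing one RK4 step at a time; state shown every 10 steps (Δt=0.2):
t=0.200: state=(0.977, 0.020, 0.003)
t=0.400: state=(0.969, 0.024, 0.007)
t=0.600: state=(0.959, 0.030, 0.011)
t=0.800: state=(0.947, 0.036, 0.017)
t=1.000: state=(0.933, 0.044, 0.023)
t=1.200: state=(0.916, 0.053, 0.031)
t=1.400: state=(0.895, 0.063, 0.041)
t=1.600: state=(0.872, 0.075, 0.053)
t=1.800: state=(0.845, 0.088, 0.066)
t=2.000: state=(0.815, 0.103, 0.082)
t=2.200: state=(0.781, 0.118, 0.101)
t=2.400: state=(0.744, 0.134, 0.122)
t=2.600: state=(0.705, 0.150, 0.146)
t=2.800: state=(0.663, 0.164, 0.172)
t=3.000: state=(0.621, 0.178, 0.201)
t=3.200: state=(0.579, 0.189, 0.232)
t=3.400: state=(0.537, 0.198, 0.264)
t=3.600: state=(0.497, 0.205, 0.298)
t=3.800: state=(0.459, 0.208, 0.333)
t=4.000: state=(0.424, 0.208, 0.368)
t=4.200: state=(0.392, 0.206, 0.402)
t=4.400: state=(0.362, 0.201, 0.437)
t=4.600: state=(0.336, 0.195, 0.470)
t=4.800: state=(0.312, 0.186, 0.502)
t=5.000: state=(0.291, 0.177, 0.532)
t=5.200: state=(0.272, 0.167, 0.561)
t=5.400: state=(0.256, 0.156, 0.588)
t=5.600: state=(0.242, 0.145, 0.613)
t=5.800: state=(0.229, 0.134, 0.637)
t=5.880: state=(0.224, 0.130, 0.646)
compare at T: S=0.224, I=0.130, R=0.646

largest component: R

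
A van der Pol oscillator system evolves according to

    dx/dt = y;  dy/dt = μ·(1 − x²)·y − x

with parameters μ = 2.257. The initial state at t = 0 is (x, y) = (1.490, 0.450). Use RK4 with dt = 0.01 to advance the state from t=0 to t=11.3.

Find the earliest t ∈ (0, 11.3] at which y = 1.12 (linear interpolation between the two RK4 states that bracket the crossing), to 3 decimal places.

t = 5.572

t=0.000: state=(1.490, 0.450)
step 1 (dt=0.01): k1=(0.450, -2.729), k2=(0.436, -2.700), k3=(0.436, -2.701), k4=(0.423, -2.672); state += dt/6·(k1+2k2+2k3+k4)
t=0.010: state=(1.494, 0.423)
t=0.020: state=(1.498, 0.397)
t=0.030: state=(1.502, 0.371)
continuing one RK4 step at a time; state shown every 50 steps (Δt=0.5):
t=0.500: state=(1.485, -0.296)
t=1.000: state=(1.270, -0.552)
t=1.500: state=(0.912, -0.943)
t=2.000: state=(0.173, -2.344)
t=2.500: state=(-1.567, -3.052)
t=3.000: state=(-2.012, 0.138)
t=3.500: state=(-1.884, 0.308)
t=4.000: state=(-1.717, 0.362)
t=4.500: state=(-1.517, 0.443)
t=5.000: state=(-1.261, 0.601)
t=5.500: state=(-0.878, 1.009)
t=5.570: state=(-0.803, 1.117)
next step: t=5.580: state=(-0.792, 1.134) — y has crossed 1.12
linear interpolation between t=5.570 (1.11673) and t=5.580 (1.13394) → t≈5.572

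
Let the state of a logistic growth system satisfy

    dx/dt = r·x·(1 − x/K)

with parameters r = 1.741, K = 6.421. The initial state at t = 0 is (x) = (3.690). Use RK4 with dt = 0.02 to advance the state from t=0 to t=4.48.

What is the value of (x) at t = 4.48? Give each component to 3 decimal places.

t=0.000: state=(3.690)
step 1 (dt=0.02): k1=(2.732), k2=(2.725), k3=(2.725), k4=(2.717); state += dt/6·(k1+2k2+2k3+k4)
t=0.020: state=(3.745)
t=0.040: state=(3.799)
t=0.060: state=(3.853)
continuing one RK4 step at a time; state shown every 10 steps (Δt=0.2):
t=0.200: state=(4.217)
t=0.400: state=(4.691)
t=0.600: state=(5.094)
t=0.800: state=(5.424)
t=1.000: state=(5.683)
t=1.200: state=(5.882)
t=1.400: state=(6.031)
t=1.600: state=(6.141)
t=1.800: state=(6.220)
t=2.000: state=(6.278)
t=2.200: state=(6.319)
t=2.400: state=(6.349)
t=2.600: state=(6.370)
t=2.800: state=(6.385)
t=3.000: state=(6.395)
t=3.200: state=(6.403)
t=3.400: state=(6.408)
t=3.600: state=(6.412)
t=3.800: state=(6.415)
t=4.000: state=(6.417)
t=4.200: state=(6.418)
t=4.400: state=(6.419)
t=4.480: state=(6.419)

(x) = (6.419)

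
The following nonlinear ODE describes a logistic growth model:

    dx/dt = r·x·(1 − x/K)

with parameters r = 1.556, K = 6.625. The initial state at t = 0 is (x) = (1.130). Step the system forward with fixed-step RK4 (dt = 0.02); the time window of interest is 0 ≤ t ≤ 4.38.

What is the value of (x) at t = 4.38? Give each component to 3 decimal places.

(x) = (6.590)

t=0.000: state=(1.130)
step 1 (dt=0.02): k1=(1.458), k2=(1.473), k3=(1.473), k4=(1.488); state += dt/6·(k1+2k2+2k3+k4)
t=0.020: state=(1.159)
t=0.040: state=(1.190)
t=0.060: state=(1.220)
continuing one RK4 step at a time; state shown every 10 steps (Δt=0.2):
t=0.200: state=(1.452)
t=0.400: state=(1.835)
t=0.600: state=(2.275)
t=0.800: state=(2.760)
t=1.000: state=(3.270)
t=1.200: state=(3.782)
t=1.400: state=(4.273)
t=1.600: state=(4.721)
t=1.800: state=(5.114)
t=2.000: state=(5.446)
t=2.200: state=(5.718)
t=2.400: state=(5.936)
t=2.600: state=(6.105)
t=2.800: state=(6.236)
t=3.000: state=(6.336)
t=3.200: state=(6.411)
t=3.400: state=(6.467)
t=3.600: state=(6.508)
t=3.800: state=(6.539)
t=4.000: state=(6.562)
t=4.200: state=(6.579)
t=4.380: state=(6.590)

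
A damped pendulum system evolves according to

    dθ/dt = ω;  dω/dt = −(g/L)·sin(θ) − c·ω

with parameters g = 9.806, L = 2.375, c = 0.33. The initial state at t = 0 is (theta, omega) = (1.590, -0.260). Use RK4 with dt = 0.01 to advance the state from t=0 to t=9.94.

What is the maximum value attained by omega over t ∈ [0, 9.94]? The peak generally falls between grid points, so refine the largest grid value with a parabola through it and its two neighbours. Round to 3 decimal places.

max omega = 1.954

t=0.000: state=(1.590, -0.260)
step 1 (dt=0.01): k1=(-0.260, -4.042), k2=(-0.280, -4.036), k3=(-0.280, -4.036), k4=(-0.300, -4.029); state += dt/6·(k1+2k2+2k3+k4)
t=0.010: state=(1.587, -0.300)
t=0.020: state=(1.584, -0.341)
t=0.030: state=(1.580, -0.381)
continuing one RK4 step at a time; state shown every 50 steps (Δt=0.5):
t=0.500: state=(0.988, -2.050)
t=1.000: state=(-0.222, -2.403)
t=1.500: state=(-1.070, -0.811)
t=2.000: state=(-1.003, 1.017)
t=2.500: state=(-0.198, 1.952)
t=3.000: state=(0.645, 1.163)
t=3.500: state=(0.840, -0.390)
t=4.000: state=(0.340, -1.436)
t=4.500: state=(-0.366, -1.152)
t=5.000: state=(-0.657, 0.040)
t=5.500: state=(-0.363, 1.020)
t=6.000: state=(0.192, 1.010)
t=6.500: state=(0.499, 0.141)
t=7.000: state=(0.338, -0.710)
t=7.500: state=(-0.087, -0.838)
t=8.000: state=(-0.372, -0.224)
t=8.500: state=(-0.295, 0.485)
t=9.000: state=(0.023, 0.674)
t=9.500: state=(0.273, 0.251)
t=9.940: state=(0.267, -0.265)
largest grid value and its neighbours: omega(2.510)=1.95332, omega(2.520)=1.95381, omega(2.530)=1.95351
parabola through these three points peaks at t≈2.521 with omega≈1.95382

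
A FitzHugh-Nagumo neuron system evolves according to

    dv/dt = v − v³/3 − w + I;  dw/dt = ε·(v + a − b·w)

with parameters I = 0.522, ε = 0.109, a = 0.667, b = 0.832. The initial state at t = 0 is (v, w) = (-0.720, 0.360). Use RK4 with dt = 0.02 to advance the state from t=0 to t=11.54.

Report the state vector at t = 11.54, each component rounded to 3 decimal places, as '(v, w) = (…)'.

(v, w) = (-0.718, -0.245)

t=0.000: state=(-0.720, 0.360)
step 1 (dt=0.02): k1=(-0.434, -0.038), k2=(-0.435, -0.039), k3=(-0.435, -0.039), k4=(-0.437, -0.039); state += dt/6·(k1+2k2+2k3+k4)
t=0.020: state=(-0.729, 0.359)
t=0.040: state=(-0.737, 0.358)
t=0.060: state=(-0.746, 0.358)
continuing one RK4 step at a time; state shown every 25 steps (Δt=0.5):
t=0.500: state=(-0.952, 0.335)
t=1.000: state=(-1.178, 0.299)
t=1.500: state=(-1.348, 0.253)
t=2.000: state=(-1.443, 0.203)
t=2.500: state=(-1.479, 0.152)
t=3.000: state=(-1.480, 0.101)
t=3.500: state=(-1.462, 0.054)
t=4.000: state=(-1.434, 0.010)
t=4.500: state=(-1.402, -0.030)
t=5.000: state=(-1.366, -0.067)
t=5.500: state=(-1.329, -0.101)
t=6.000: state=(-1.290, -0.130)
t=6.500: state=(-1.251, -0.157)
t=7.000: state=(-1.210, -0.180)
t=7.500: state=(-1.168, -0.200)
t=8.000: state=(-1.125, -0.216)
t=8.500: state=(-1.080, -0.230)
t=9.000: state=(-1.033, -0.241)
t=9.500: state=(-0.983, -0.248)
t=10.000: state=(-0.929, -0.252)
t=10.500: state=(-0.870, -0.254)
t=11.000: state=(-0.803, -0.251)
t=11.500: state=(-0.725, -0.246)
t=11.540: state=(-0.718, -0.245)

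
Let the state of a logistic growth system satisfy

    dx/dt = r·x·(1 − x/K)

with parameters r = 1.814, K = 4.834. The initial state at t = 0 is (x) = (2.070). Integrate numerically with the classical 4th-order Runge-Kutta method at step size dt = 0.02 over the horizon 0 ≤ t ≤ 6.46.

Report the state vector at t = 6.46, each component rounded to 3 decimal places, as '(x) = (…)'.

t=0.000: state=(2.070)
step 1 (dt=0.02): k1=(2.147), k2=(2.152), k3=(2.152), k4=(2.158); state += dt/6·(k1+2k2+2k3+k4)
t=0.020: state=(2.113)
t=0.040: state=(2.156)
t=0.060: state=(2.200)
continuing one RK4 step at a time; state shown every 25 steps (Δt=0.5):
t=0.500: state=(3.141)
t=1.000: state=(3.970)
t=1.500: state=(4.444)
t=2.000: state=(4.668)
t=2.500: state=(4.766)
t=3.000: state=(4.806)
t=3.500: state=(4.823)
t=4.000: state=(4.829)
t=4.500: state=(4.832)
t=5.000: state=(4.833)
t=5.500: state=(4.834)
t=6.000: state=(4.834)
t=6.460: state=(4.834)

(x) = (4.834)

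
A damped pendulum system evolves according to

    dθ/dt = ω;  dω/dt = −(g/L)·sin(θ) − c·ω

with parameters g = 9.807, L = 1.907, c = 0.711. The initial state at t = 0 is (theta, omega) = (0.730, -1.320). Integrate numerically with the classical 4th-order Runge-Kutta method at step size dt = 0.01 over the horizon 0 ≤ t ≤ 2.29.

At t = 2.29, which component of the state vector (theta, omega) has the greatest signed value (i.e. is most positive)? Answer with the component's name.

largest component: omega

t=0.000: state=(0.730, -1.320)
step 1 (dt=0.01): k1=(-1.320, -2.491), k2=(-1.332, -2.457), k3=(-1.332, -2.457), k4=(-1.345, -2.422); state += dt/6·(k1+2k2+2k3+k4)
t=0.010: state=(0.717, -1.345)
t=0.020: state=(0.703, -1.368)
t=0.030: state=(0.689, -1.392)
continuing one RK4 step at a time; state shown every 10 steps (Δt=0.1):
t=0.100: state=(0.587, -1.533)
t=0.200: state=(0.426, -1.669)
t=0.300: state=(0.256, -1.720)
t=0.400: state=(0.085, -1.685)
t=0.500: state=(-0.078, -1.570)
t=0.600: state=(-0.227, -1.386)
t=0.700: state=(-0.354, -1.147)
t=0.800: state=(-0.455, -0.872)
t=0.900: state=(-0.528, -0.577)
t=1.000: state=(-0.570, -0.277)
t=1.100: state=(-0.583, 0.014)
t=1.200: state=(-0.568, 0.284)
t=1.300: state=(-0.527, 0.524)
t=1.400: state=(-0.465, 0.725)
t=1.500: state=(-0.384, 0.880)
t=1.600: state=(-0.290, 0.984)
t=1.700: state=(-0.189, 1.034)
t=1.800: state=(-0.086, 1.030)
t=1.900: state=(0.015, 0.977)
t=2.000: state=(0.108, 0.878)
t=2.100: state=(0.190, 0.744)
t=2.200: state=(0.256, 0.582)
t=2.290: state=(0.301, 0.422)
compare at T: theta=0.301, omega=0.422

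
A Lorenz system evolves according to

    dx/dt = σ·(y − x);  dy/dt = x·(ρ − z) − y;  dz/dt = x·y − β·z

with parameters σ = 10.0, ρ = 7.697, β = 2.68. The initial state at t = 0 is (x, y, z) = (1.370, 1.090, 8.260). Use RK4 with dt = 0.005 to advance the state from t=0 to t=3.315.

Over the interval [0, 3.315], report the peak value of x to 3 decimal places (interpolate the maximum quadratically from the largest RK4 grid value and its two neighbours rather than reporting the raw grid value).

t=0.000: state=(1.370, 1.090, 8.260)
step 1 (dt=0.005): k1=(-2.800, -1.861, -20.643), k2=(-2.777, -1.782, -20.519), k3=(-2.775, -1.783, -20.520), k4=(-2.750, -1.705, -20.396); state += dt/6·(k1+2k2+2k3+k4)
t=0.005: state=(1.356, 1.081, 8.157)
t=0.010: state=(1.343, 1.073, 8.056)
t=0.015: state=(1.329, 1.066, 7.956)
continuing one RK4 step at a time; state shown every 40 steps (Δt=0.2):
t=0.200: state=(1.114, 1.148, 5.026)
t=0.400: state=(1.466, 1.787, 3.226)
t=0.600: state=(2.466, 3.170, 2.648)
t=0.800: state=(4.293, 5.359, 3.879)
t=1.000: state=(5.985, 6.322, 7.374)
t=1.200: state=(5.173, 4.237, 9.067)
t=1.400: state=(3.479, 2.902, 7.505)
t=1.600: state=(2.978, 3.011, 5.775)
t=1.800: state=(3.443, 3.840, 5.063)
t=2.000: state=(4.383, 4.859, 5.669)
t=2.200: state=(5.011, 5.088, 7.095)
t=2.400: state=(4.664, 4.309, 7.718)
t=2.600: state=(3.967, 3.698, 7.115)
t=2.800: state=(3.713, 3.726, 6.309)
t=3.000: state=(3.952, 4.152, 6.019)
t=3.200: state=(4.375, 4.562, 6.372)
t=3.315: state=(4.537, 4.623, 6.720)
largest grid value and its neighbours: x(1.035)=6.05398, x(1.040)=6.05563, x(1.045)=6.05521
parabola through these three points peaks at t≈1.041 with x≈6.05572

max x = 6.056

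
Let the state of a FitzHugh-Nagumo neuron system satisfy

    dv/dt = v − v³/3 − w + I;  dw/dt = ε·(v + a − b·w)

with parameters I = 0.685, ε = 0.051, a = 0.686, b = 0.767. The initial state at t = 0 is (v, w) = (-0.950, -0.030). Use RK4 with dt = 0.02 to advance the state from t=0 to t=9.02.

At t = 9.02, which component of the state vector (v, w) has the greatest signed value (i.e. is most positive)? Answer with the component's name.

t=0.000: state=(-0.950, -0.030)
step 1 (dt=0.02): k1=(0.051, -0.012), k2=(0.051, -0.012), k3=(0.051, -0.012), k4=(0.051, -0.012); state += dt/6·(k1+2k2+2k3+k4)
t=0.020: state=(-0.949, -0.030)
t=0.040: state=(-0.948, -0.030)
t=0.060: state=(-0.947, -0.031)
continuing one RK4 step at a time; state shown every 25 steps (Δt=0.5):
t=0.500: state=(-0.922, -0.036)
t=1.000: state=(-0.890, -0.041)
t=1.500: state=(-0.851, -0.045)
t=2.000: state=(-0.805, -0.047)
t=2.500: state=(-0.749, -0.049)
t=3.000: state=(-0.679, -0.048)
t=3.500: state=(-0.587, -0.046)
t=4.000: state=(-0.462, -0.041)
t=4.500: state=(-0.280, -0.033)
t=5.000: state=(0.002, -0.019)
t=5.500: state=(0.450, 0.004)
t=6.000: state=(1.074, 0.041)
t=6.500: state=(1.623, 0.092)
t=7.000: state=(1.864, 0.152)
t=7.500: state=(1.921, 0.214)
t=8.000: state=(1.918, 0.276)
t=8.500: state=(1.901, 0.336)
t=9.000: state=(1.880, 0.395)
t=9.020: state=(1.879, 0.397)
compare at T: v=1.879, w=0.397

largest component: v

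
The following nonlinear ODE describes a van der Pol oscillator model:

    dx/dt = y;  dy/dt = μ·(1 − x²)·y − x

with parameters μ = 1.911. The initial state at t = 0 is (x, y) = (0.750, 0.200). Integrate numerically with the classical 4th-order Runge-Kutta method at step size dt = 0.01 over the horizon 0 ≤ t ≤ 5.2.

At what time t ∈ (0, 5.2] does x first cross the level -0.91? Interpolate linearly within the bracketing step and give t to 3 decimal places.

t = 1.815

t=0.000: state=(0.750, 0.200)
step 1 (dt=0.01): k1=(0.200, -0.583), k2=(0.197, -0.587), k3=(0.197, -0.587), k4=(0.194, -0.591); state += dt/6·(k1+2k2+2k3+k4)
t=0.010: state=(0.752, 0.194)
t=0.020: state=(0.754, 0.188)
t=0.030: state=(0.756, 0.182)
continuing one RK4 step at a time; state shown every 20 steps (Δt=0.2):
t=0.200: state=(0.777, 0.069)
t=0.400: state=(0.776, -0.088)
t=0.600: state=(0.740, -0.269)
t=0.800: state=(0.666, -0.483)
t=1.000: state=(0.544, -0.752)
t=1.200: state=(0.358, -1.125)
t=1.400: state=(0.082, -1.670)
t=1.600: state=(-0.323, -2.400)
t=1.800: state=(-0.867, -2.929)
t=1.810: state=(-0.896, -2.933)
next step: t=1.820: state=(-0.925, -2.933) — x has crossed -0.91
linear interpolation between t=1.810 (-0.89599) and t=1.820 (-0.92532) → t≈1.815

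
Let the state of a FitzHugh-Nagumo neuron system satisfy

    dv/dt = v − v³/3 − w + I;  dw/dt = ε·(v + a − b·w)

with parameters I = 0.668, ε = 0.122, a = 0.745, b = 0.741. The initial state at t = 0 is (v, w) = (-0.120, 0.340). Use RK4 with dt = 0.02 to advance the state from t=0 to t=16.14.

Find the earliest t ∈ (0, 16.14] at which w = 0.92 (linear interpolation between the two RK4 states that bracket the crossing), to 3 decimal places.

t=0.000: state=(-0.120, 0.340)
step 1 (dt=0.02): k1=(0.209, 0.046), k2=(0.210, 0.046), k3=(0.210, 0.046), k4=(0.212, 0.046); state += dt/6·(k1+2k2+2k3+k4)
t=0.020: state=(-0.116, 0.341)
t=0.040: state=(-0.112, 0.342)
t=0.060: state=(-0.107, 0.343)
continuing one RK4 step at a time; state shown every 50 steps (Δt=1):
t=1.000: state=(0.199, 0.400)
t=2.000: state=(0.854, 0.511)
t=3.000: state=(1.497, 0.696)
t=4.000: state=(1.615, 0.908)
t=4.040: state=(1.614, 0.916)
next step: t=4.060: state=(1.613, 0.920) — w has crossed 0.92
linear interpolation between t=4.040 (0.91616) and t=4.060 (0.92026) → t≈4.059

t = 4.059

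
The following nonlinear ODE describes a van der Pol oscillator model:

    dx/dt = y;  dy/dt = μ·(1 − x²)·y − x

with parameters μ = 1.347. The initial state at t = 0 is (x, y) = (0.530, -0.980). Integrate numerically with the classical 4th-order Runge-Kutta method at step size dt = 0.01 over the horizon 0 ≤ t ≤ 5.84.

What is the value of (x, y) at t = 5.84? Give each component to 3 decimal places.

t=0.000: state=(0.530, -0.980)
step 1 (dt=0.01): k1=(-0.980, -1.479), k2=(-0.987, -1.488), k3=(-0.987, -1.488), k4=(-0.995, -1.498); state += dt/6·(k1+2k2+2k3+k4)
t=0.010: state=(0.520, -0.995)
t=0.020: state=(0.510, -1.010)
t=0.030: state=(0.500, -1.025)
continuing one RK4 step at a time; state shown every 20 steps (Δt=0.2):
t=0.200: state=(0.302, -1.317)
t=0.400: state=(-0.003, -1.747)
t=0.600: state=(-0.400, -2.214)
t=0.800: state=(-0.874, -2.455)
t=1.000: state=(-1.340, -2.080)
t=1.200: state=(-1.671, -1.205)
t=1.400: state=(-1.829, -0.416)
t=1.600: state=(-1.860, 0.055)
t=1.800: state=(-1.821, 0.301)
t=2.000: state=(-1.746, 0.438)
t=2.200: state=(-1.649, 0.531)
t=2.400: state=(-1.535, 0.613)
t=2.600: state=(-1.403, 0.702)
t=2.800: state=(-1.253, 0.812)
t=3.000: state=(-1.076, 0.961)
t=3.200: state=(-0.864, 1.171)
t=3.400: state=(-0.601, 1.481)
t=3.600: state=(-0.262, 1.936)
t=3.800: state=(0.183, 2.535)
t=4.000: state=(0.745, 3.017)
t=4.200: state=(1.337, 2.718)
t=4.400: state=(1.772, 1.564)
t=4.600: state=(1.972, 0.512)
t=4.800: state=(2.011, -0.046)
t=5.000: state=(1.974, -0.295)
t=5.200: state=(1.901, -0.415)
t=5.400: state=(1.811, -0.488)
t=5.600: state=(1.707, -0.547)
t=5.800: state=(1.592, -0.610)
t=5.840: state=(1.567, -0.623)

(x, y) = (1.567, -0.623)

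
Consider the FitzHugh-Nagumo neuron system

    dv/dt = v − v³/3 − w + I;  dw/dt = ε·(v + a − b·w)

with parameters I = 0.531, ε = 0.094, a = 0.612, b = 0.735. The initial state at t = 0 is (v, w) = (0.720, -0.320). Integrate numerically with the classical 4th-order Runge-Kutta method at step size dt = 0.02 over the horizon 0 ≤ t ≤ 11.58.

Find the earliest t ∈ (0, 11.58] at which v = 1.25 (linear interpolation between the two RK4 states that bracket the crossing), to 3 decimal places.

t=0.000: state=(0.720, -0.320)
step 1 (dt=0.02): k1=(1.447, 0.147), k2=(1.452, 0.149), k3=(1.452, 0.149), k4=(1.457, 0.150); state += dt/6·(k1+2k2+2k3+k4)
t=0.020: state=(0.749, -0.317)
t=0.040: state=(0.778, -0.314)
t=0.060: state=(0.808, -0.311)
t=0.360: state=(1.247, -0.259)
next step: t=0.380: state=(1.275, -0.255) — v has crossed 1.25
linear interpolation between t=0.360 (1.24742) and t=0.380 (1.27502) → t≈0.362

t = 0.362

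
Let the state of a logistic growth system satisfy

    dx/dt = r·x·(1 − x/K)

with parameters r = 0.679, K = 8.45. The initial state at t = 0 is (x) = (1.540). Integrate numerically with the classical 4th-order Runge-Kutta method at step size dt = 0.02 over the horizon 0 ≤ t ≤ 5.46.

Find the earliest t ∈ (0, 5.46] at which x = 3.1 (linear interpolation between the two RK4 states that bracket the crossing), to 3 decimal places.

t=0.000: state=(1.540)
step 1 (dt=0.02): k1=(0.855), k2=(0.859), k3=(0.859), k4=(0.862); state += dt/6·(k1+2k2+2k3+k4)
t=0.020: state=(1.557)
t=0.040: state=(1.574)
t=0.060: state=(1.592)
continuing one RK4 step at a time; state shown every 10 steps (Δt=0.2):
t=0.200: state=(1.718)
t=0.400: state=(1.912)
t=0.600: state=(2.120)
t=0.800: state=(2.343)
t=1.000: state=(2.580)
t=1.200: state=(2.829)
t=1.400: state=(3.090)
next step: t=1.420: state=(3.117) — x has crossed 3.1
linear interpolation between t=1.400 (3.09040) and t=1.420 (3.11707) → t≈1.407

t = 1.407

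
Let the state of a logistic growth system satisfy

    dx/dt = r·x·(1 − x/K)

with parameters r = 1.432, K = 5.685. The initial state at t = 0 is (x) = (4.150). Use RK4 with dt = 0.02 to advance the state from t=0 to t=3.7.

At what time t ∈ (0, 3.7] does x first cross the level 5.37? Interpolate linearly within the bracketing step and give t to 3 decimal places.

t = 1.286

t=0.000: state=(4.150)
step 1 (dt=0.02): k1=(1.605), k2=(1.594), k3=(1.594), k4=(1.583); state += dt/6·(k1+2k2+2k3+k4)
t=0.020: state=(4.182)
t=0.040: state=(4.213)
t=0.060: state=(4.244)
continuing one RK4 step at a time; state shown every 10 steps (Δt=0.2):
t=0.200: state=(4.449)
t=0.400: state=(4.704)
t=0.600: state=(4.915)
t=0.800: state=(5.087)
t=1.000: state=(5.224)
t=1.200: state=(5.331)
t=1.280: state=(5.367)
next step: t=1.300: state=(5.376) — x has crossed 5.37
linear interpolation between t=1.280 (5.36747) and t=1.300 (5.37595) → t≈1.286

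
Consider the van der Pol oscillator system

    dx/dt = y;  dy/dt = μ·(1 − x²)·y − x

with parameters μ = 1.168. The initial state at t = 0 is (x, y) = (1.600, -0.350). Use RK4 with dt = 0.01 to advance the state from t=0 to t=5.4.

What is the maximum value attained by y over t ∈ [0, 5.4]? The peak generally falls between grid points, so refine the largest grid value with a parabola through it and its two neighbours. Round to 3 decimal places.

t=0.000: state=(1.600, -0.350)
step 1 (dt=0.01): k1=(-0.350, -0.962), k2=(-0.355, -0.954), k3=(-0.355, -0.954), k4=(-0.360, -0.946); state += dt/6·(k1+2k2+2k3+k4)
t=0.010: state=(1.596, -0.360)
t=0.020: state=(1.593, -0.369)
t=0.030: state=(1.589, -0.378)
continuing one RK4 step at a time; state shown every 20 steps (Δt=0.2):
t=0.200: state=(1.513, -0.517)
t=0.400: state=(1.395, -0.655)
t=0.600: state=(1.251, -0.793)
t=0.800: state=(1.077, -0.954)
t=1.000: state=(0.866, -1.162)
t=1.200: state=(0.607, -1.447)
t=1.400: state=(0.280, -1.840)
t=1.600: state=(-0.136, -2.333)
t=1.800: state=(-0.649, -2.749)
t=2.000: state=(-1.201, -2.641)
t=2.200: state=(-1.654, -1.795)
t=2.400: state=(-1.908, -0.787)
t=2.600: state=(-1.993, -0.119)
t=2.800: state=(-1.978, 0.228)
t=3.000: state=(-1.913, 0.406)
t=3.200: state=(-1.820, 0.511)
t=3.400: state=(-1.710, 0.591)
t=3.600: state=(-1.584, 0.669)
t=3.800: state=(-1.441, 0.757)
t=4.000: state=(-1.279, 0.868)
t=4.200: state=(-1.092, 1.016)
t=4.400: state=(-0.869, 1.222)
t=4.600: state=(-0.597, 1.515)
t=4.800: state=(-0.255, 1.925)
t=5.000: state=(0.180, 2.433)
t=5.200: state=(0.712, 2.828)
t=5.400: state=(1.271, 2.624)
largest grid value and its neighbours: y(5.240)=2.85161, y(5.250)=2.85305, y(5.260)=2.85259
parabola through these three points peaks at t≈5.253 with y≈2.85312

max y = 2.853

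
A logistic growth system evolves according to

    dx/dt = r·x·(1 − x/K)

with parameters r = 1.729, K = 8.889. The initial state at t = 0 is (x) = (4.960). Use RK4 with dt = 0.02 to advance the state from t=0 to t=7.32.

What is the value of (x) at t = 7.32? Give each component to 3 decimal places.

t=0.000: state=(4.960)
step 1 (dt=0.02): k1=(3.791), k2=(3.783), k3=(3.783), k4=(3.774); state += dt/6·(k1+2k2+2k3+k4)
t=0.020: state=(5.036)
t=0.040: state=(5.111)
t=0.060: state=(5.186)
continuing one RK4 step at a time; state shown every 25 steps (Δt=0.5):
t=0.500: state=(6.665)
t=1.000: state=(7.793)
t=1.500: state=(8.392)
t=2.000: state=(8.673)
t=2.500: state=(8.797)
t=3.000: state=(8.850)
t=3.500: state=(8.872)
t=4.000: state=(8.882)
t=4.500: state=(8.886)
t=5.000: state=(8.888)
t=5.500: state=(8.888)
t=6.000: state=(8.889)
t=6.500: state=(8.889)
t=7.000: state=(8.889)
t=7.320: state=(8.889)

(x) = (8.889)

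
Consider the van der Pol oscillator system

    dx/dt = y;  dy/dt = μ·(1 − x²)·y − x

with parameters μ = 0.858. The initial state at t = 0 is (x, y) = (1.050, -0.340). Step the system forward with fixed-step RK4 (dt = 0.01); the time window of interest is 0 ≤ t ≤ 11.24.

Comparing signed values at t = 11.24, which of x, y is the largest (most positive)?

t=0.000: state=(1.050, -0.340)
step 1 (dt=0.01): k1=(-0.340, -1.020), k2=(-0.345, -1.019), k3=(-0.345, -1.019), k4=(-0.350, -1.018); state += dt/6·(k1+2k2+2k3+k4)
t=0.010: state=(1.047, -0.350)
t=0.020: state=(1.043, -0.360)
t=0.030: state=(1.039, -0.371)
continuing one RK4 step at a time; state shown every 50 steps (Δt=0.5):
t=0.500: state=(0.754, -0.847)
t=1.000: state=(0.184, -1.463)
t=1.500: state=(-0.707, -2.006)
t=2.000: state=(-1.569, -1.155)
t=2.500: state=(-1.803, 0.087)
t=3.000: state=(-1.607, 0.628)
t=3.500: state=(-1.202, 0.995)
t=4.000: state=(-0.581, 1.545)
t=4.500: state=(0.399, 2.374)
t=5.000: state=(1.559, 1.803)
t=5.500: state=(1.990, 0.080)
t=6.000: state=(1.841, -0.551)
t=6.500: state=(1.489, -0.851)
t=7.000: state=(0.976, -1.237)
t=7.500: state=(0.196, -1.950)
t=8.000: state=(-0.971, -2.507)
t=8.500: state=(-1.886, -0.886)
t=9.000: state=(-1.973, 0.308)
t=9.500: state=(-1.710, 0.695)
t=10.000: state=(-1.291, 0.996)
t=10.500: state=(-0.681, 1.498)
t=11.000: state=(0.271, 2.339)
t=11.240: state=(0.865, 2.534)
compare at T: x=0.865, y=2.534

largest component: y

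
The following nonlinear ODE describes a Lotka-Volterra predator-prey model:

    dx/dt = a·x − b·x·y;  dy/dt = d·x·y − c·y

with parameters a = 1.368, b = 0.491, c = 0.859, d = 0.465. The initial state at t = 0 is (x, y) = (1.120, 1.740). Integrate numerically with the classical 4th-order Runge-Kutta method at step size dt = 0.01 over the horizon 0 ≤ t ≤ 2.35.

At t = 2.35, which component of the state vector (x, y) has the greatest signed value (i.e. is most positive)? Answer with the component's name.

largest component: x

t=0.000: state=(1.120, 1.740)
step 1 (dt=0.01): k1=(0.575, -0.588), k2=(0.578, -0.585), k3=(0.578, -0.585), k4=(0.582, -0.582); state += dt/6·(k1+2k2+2k3+k4)
t=0.010: state=(1.126, 1.734)
t=0.020: state=(1.132, 1.728)
t=0.030: state=(1.138, 1.723)
continuing one RK4 step at a time; state shown every 10 steps (Δt=0.1):
t=0.100: state=(1.181, 1.684)
t=0.200: state=(1.248, 1.636)
t=0.300: state=(1.322, 1.593)
t=0.400: state=(1.403, 1.558)
t=0.500: state=(1.491, 1.529)
t=0.600: state=(1.587, 1.507)
t=0.700: state=(1.690, 1.493)
t=0.800: state=(1.802, 1.485)
t=0.900: state=(1.920, 1.486)
t=1.000: state=(2.047, 1.496)
t=1.100: state=(2.180, 1.514)
t=1.200: state=(2.318, 1.543)
t=1.300: state=(2.462, 1.582)
t=1.400: state=(2.609, 1.634)
t=1.500: state=(2.757, 1.698)
t=1.600: state=(2.902, 1.778)
t=1.700: state=(3.043, 1.873)
t=1.800: state=(3.174, 1.987)
t=1.900: state=(3.290, 2.119)
t=2.000: state=(3.387, 2.271)
t=2.100: state=(3.460, 2.444)
t=2.200: state=(3.502, 2.637)
t=2.300: state=(3.510, 2.849)
t=2.350: state=(3.499, 2.961)
compare at T: x=3.499, y=2.961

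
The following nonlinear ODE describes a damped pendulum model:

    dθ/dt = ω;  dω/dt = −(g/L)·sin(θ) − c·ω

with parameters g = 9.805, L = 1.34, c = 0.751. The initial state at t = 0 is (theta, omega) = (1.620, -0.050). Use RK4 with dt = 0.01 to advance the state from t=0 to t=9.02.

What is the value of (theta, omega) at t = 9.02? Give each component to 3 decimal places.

t=0.000: state=(1.620, -0.050)
step 1 (dt=0.01): k1=(-0.050, -7.271), k2=(-0.086, -7.244), k3=(-0.086, -7.244), k4=(-0.122, -7.217); state += dt/6·(k1+2k2+2k3+k4)
t=0.010: state=(1.619, -0.122)
t=0.020: state=(1.618, -0.194)
t=0.030: state=(1.615, -0.266)
continuing one RK4 step at a time; state shown every 50 steps (Δt=0.5):
t=0.500: state=(0.805, -2.889)
t=1.000: state=(-0.615, -2.006)
t=1.500: state=(-0.858, 0.943)
t=2.000: state=(-0.008, 1.926)
t=2.500: state=(0.583, 0.205)
t=3.000: state=(0.256, -1.234)
t=3.500: state=(-0.294, -0.662)
t=4.000: state=(-0.293, 0.581)
t=4.500: state=(0.085, 0.690)
t=5.000: state=(0.234, -0.130)
t=5.500: state=(0.033, -0.526)
t=6.000: state=(-0.148, -0.113)
t=6.500: state=(-0.079, 0.318)
t=7.000: state=(0.072, 0.199)
t=7.500: state=(0.082, -0.142)
t=8.000: state=(-0.018, -0.191)
t=8.500: state=(-0.063, 0.025)
t=9.000: state=(-0.012, 0.141)
t=9.020: state=(-0.009, 0.140)

(theta, omega) = (-0.009, 0.140)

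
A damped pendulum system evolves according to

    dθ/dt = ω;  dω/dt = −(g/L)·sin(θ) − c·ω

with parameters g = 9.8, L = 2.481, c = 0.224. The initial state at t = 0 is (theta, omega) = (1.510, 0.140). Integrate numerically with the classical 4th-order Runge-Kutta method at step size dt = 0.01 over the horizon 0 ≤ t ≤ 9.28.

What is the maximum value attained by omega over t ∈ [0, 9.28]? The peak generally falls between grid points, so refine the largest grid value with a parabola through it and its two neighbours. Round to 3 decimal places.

t=0.000: state=(1.510, 0.140)
step 1 (dt=0.01): k1=(0.140, -3.974), k2=(0.120, -3.970), k3=(0.120, -3.970), k4=(0.100, -3.965); state += dt/6·(k1+2k2+2k3+k4)
t=0.010: state=(1.511, 0.100)
t=0.020: state=(1.512, 0.061)
t=0.030: state=(1.512, 0.021)
continuing one RK4 step at a time; state shown every 50 steps (Δt=0.5):
t=0.500: state=(1.105, -1.696)
t=1.000: state=(-0.016, -2.468)
t=1.500: state=(-1.004, -1.234)
t=2.000: state=(-1.158, 0.607)
t=2.500: state=(-0.478, 1.940)
t=3.000: state=(0.504, 1.673)
t=3.500: state=(0.982, 0.154)
t=4.000: state=(0.671, -1.302)
t=4.500: state=(-0.135, -1.659)
t=5.000: state=(-0.744, -0.618)
t=5.500: state=(-0.699, 0.759)
t=6.000: state=(-0.102, 1.435)
t=6.500: state=(0.516, 0.850)
t=7.000: state=(0.646, -0.344)
t=7.500: state=(0.238, -1.151)
t=8.000: state=(-0.326, -0.920)
t=8.500: state=(-0.557, 0.046)
t=9.000: state=(-0.304, 0.873)
t=9.280: state=(-0.035, 1.002)
largest grid value and its neighbours: omega(2.670)=2.06564, omega(2.680)=2.06591, omega(2.690)=2.06536
parabola through these three points peaks at t≈2.678 with omega≈2.06592

max omega = 2.066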